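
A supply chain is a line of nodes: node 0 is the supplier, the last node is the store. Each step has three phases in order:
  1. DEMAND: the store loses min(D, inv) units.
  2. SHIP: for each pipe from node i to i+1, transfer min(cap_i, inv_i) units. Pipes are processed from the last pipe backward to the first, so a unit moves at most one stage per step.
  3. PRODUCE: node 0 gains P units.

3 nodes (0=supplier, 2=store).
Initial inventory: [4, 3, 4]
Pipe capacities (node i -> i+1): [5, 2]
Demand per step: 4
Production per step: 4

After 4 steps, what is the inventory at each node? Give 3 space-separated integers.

Step 1: demand=4,sold=4 ship[1->2]=2 ship[0->1]=4 prod=4 -> inv=[4 5 2]
Step 2: demand=4,sold=2 ship[1->2]=2 ship[0->1]=4 prod=4 -> inv=[4 7 2]
Step 3: demand=4,sold=2 ship[1->2]=2 ship[0->1]=4 prod=4 -> inv=[4 9 2]
Step 4: demand=4,sold=2 ship[1->2]=2 ship[0->1]=4 prod=4 -> inv=[4 11 2]

4 11 2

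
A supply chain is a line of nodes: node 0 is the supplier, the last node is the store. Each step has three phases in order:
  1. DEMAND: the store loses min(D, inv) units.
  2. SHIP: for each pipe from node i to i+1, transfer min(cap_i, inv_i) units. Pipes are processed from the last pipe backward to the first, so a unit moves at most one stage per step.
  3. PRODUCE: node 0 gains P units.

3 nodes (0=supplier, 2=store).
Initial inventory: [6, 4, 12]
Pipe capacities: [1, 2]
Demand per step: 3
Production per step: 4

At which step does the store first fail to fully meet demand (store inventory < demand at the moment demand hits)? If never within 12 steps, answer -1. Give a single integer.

Step 1: demand=3,sold=3 ship[1->2]=2 ship[0->1]=1 prod=4 -> [9 3 11]
Step 2: demand=3,sold=3 ship[1->2]=2 ship[0->1]=1 prod=4 -> [12 2 10]
Step 3: demand=3,sold=3 ship[1->2]=2 ship[0->1]=1 prod=4 -> [15 1 9]
Step 4: demand=3,sold=3 ship[1->2]=1 ship[0->1]=1 prod=4 -> [18 1 7]
Step 5: demand=3,sold=3 ship[1->2]=1 ship[0->1]=1 prod=4 -> [21 1 5]
Step 6: demand=3,sold=3 ship[1->2]=1 ship[0->1]=1 prod=4 -> [24 1 3]
Step 7: demand=3,sold=3 ship[1->2]=1 ship[0->1]=1 prod=4 -> [27 1 1]
Step 8: demand=3,sold=1 ship[1->2]=1 ship[0->1]=1 prod=4 -> [30 1 1]
Step 9: demand=3,sold=1 ship[1->2]=1 ship[0->1]=1 prod=4 -> [33 1 1]
Step 10: demand=3,sold=1 ship[1->2]=1 ship[0->1]=1 prod=4 -> [36 1 1]
Step 11: demand=3,sold=1 ship[1->2]=1 ship[0->1]=1 prod=4 -> [39 1 1]
Step 12: demand=3,sold=1 ship[1->2]=1 ship[0->1]=1 prod=4 -> [42 1 1]
First stockout at step 8

8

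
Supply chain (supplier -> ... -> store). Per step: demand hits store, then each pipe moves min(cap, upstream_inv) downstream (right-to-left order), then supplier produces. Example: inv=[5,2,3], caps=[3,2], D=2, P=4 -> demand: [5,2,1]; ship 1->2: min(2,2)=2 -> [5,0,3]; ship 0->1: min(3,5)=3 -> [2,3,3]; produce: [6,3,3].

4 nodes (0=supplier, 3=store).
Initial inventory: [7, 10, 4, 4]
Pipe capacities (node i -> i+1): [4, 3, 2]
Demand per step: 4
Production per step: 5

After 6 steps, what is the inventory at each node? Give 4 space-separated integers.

Step 1: demand=4,sold=4 ship[2->3]=2 ship[1->2]=3 ship[0->1]=4 prod=5 -> inv=[8 11 5 2]
Step 2: demand=4,sold=2 ship[2->3]=2 ship[1->2]=3 ship[0->1]=4 prod=5 -> inv=[9 12 6 2]
Step 3: demand=4,sold=2 ship[2->3]=2 ship[1->2]=3 ship[0->1]=4 prod=5 -> inv=[10 13 7 2]
Step 4: demand=4,sold=2 ship[2->3]=2 ship[1->2]=3 ship[0->1]=4 prod=5 -> inv=[11 14 8 2]
Step 5: demand=4,sold=2 ship[2->3]=2 ship[1->2]=3 ship[0->1]=4 prod=5 -> inv=[12 15 9 2]
Step 6: demand=4,sold=2 ship[2->3]=2 ship[1->2]=3 ship[0->1]=4 prod=5 -> inv=[13 16 10 2]

13 16 10 2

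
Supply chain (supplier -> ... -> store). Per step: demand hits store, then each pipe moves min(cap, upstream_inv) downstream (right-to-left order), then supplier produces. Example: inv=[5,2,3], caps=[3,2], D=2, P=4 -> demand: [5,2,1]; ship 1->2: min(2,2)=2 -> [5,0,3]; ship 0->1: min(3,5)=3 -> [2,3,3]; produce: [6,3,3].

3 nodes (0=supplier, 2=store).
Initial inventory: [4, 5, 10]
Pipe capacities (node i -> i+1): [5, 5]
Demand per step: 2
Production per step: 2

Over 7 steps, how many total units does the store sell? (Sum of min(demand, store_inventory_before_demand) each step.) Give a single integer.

Answer: 14

Derivation:
Step 1: sold=2 (running total=2) -> [2 4 13]
Step 2: sold=2 (running total=4) -> [2 2 15]
Step 3: sold=2 (running total=6) -> [2 2 15]
Step 4: sold=2 (running total=8) -> [2 2 15]
Step 5: sold=2 (running total=10) -> [2 2 15]
Step 6: sold=2 (running total=12) -> [2 2 15]
Step 7: sold=2 (running total=14) -> [2 2 15]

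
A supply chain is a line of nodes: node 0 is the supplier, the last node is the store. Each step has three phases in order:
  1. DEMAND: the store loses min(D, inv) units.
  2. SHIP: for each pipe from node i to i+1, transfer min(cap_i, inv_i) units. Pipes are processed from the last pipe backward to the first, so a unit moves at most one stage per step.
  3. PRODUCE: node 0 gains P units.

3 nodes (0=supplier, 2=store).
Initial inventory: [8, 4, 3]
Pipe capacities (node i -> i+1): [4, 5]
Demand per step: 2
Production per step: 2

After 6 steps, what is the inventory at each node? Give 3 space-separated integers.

Step 1: demand=2,sold=2 ship[1->2]=4 ship[0->1]=4 prod=2 -> inv=[6 4 5]
Step 2: demand=2,sold=2 ship[1->2]=4 ship[0->1]=4 prod=2 -> inv=[4 4 7]
Step 3: demand=2,sold=2 ship[1->2]=4 ship[0->1]=4 prod=2 -> inv=[2 4 9]
Step 4: demand=2,sold=2 ship[1->2]=4 ship[0->1]=2 prod=2 -> inv=[2 2 11]
Step 5: demand=2,sold=2 ship[1->2]=2 ship[0->1]=2 prod=2 -> inv=[2 2 11]
Step 6: demand=2,sold=2 ship[1->2]=2 ship[0->1]=2 prod=2 -> inv=[2 2 11]

2 2 11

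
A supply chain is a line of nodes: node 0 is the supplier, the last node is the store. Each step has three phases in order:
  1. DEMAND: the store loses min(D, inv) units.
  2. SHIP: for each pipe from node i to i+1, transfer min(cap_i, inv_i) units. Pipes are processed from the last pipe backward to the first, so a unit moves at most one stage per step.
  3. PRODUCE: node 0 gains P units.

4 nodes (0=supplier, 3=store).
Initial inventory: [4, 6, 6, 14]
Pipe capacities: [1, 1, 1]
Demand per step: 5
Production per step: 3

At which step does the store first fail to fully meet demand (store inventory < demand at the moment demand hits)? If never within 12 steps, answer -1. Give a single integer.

Step 1: demand=5,sold=5 ship[2->3]=1 ship[1->2]=1 ship[0->1]=1 prod=3 -> [6 6 6 10]
Step 2: demand=5,sold=5 ship[2->3]=1 ship[1->2]=1 ship[0->1]=1 prod=3 -> [8 6 6 6]
Step 3: demand=5,sold=5 ship[2->3]=1 ship[1->2]=1 ship[0->1]=1 prod=3 -> [10 6 6 2]
Step 4: demand=5,sold=2 ship[2->3]=1 ship[1->2]=1 ship[0->1]=1 prod=3 -> [12 6 6 1]
Step 5: demand=5,sold=1 ship[2->3]=1 ship[1->2]=1 ship[0->1]=1 prod=3 -> [14 6 6 1]
Step 6: demand=5,sold=1 ship[2->3]=1 ship[1->2]=1 ship[0->1]=1 prod=3 -> [16 6 6 1]
Step 7: demand=5,sold=1 ship[2->3]=1 ship[1->2]=1 ship[0->1]=1 prod=3 -> [18 6 6 1]
Step 8: demand=5,sold=1 ship[2->3]=1 ship[1->2]=1 ship[0->1]=1 prod=3 -> [20 6 6 1]
Step 9: demand=5,sold=1 ship[2->3]=1 ship[1->2]=1 ship[0->1]=1 prod=3 -> [22 6 6 1]
Step 10: demand=5,sold=1 ship[2->3]=1 ship[1->2]=1 ship[0->1]=1 prod=3 -> [24 6 6 1]
Step 11: demand=5,sold=1 ship[2->3]=1 ship[1->2]=1 ship[0->1]=1 prod=3 -> [26 6 6 1]
Step 12: demand=5,sold=1 ship[2->3]=1 ship[1->2]=1 ship[0->1]=1 prod=3 -> [28 6 6 1]
First stockout at step 4

4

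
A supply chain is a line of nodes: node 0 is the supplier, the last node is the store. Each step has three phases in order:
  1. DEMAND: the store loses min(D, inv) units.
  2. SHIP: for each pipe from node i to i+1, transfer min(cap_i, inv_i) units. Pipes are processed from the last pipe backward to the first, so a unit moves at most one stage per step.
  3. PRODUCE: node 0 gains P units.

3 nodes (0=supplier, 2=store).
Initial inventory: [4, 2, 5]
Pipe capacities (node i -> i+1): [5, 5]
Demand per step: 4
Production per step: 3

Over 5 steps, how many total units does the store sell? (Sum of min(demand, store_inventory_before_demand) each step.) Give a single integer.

Answer: 17

Derivation:
Step 1: sold=4 (running total=4) -> [3 4 3]
Step 2: sold=3 (running total=7) -> [3 3 4]
Step 3: sold=4 (running total=11) -> [3 3 3]
Step 4: sold=3 (running total=14) -> [3 3 3]
Step 5: sold=3 (running total=17) -> [3 3 3]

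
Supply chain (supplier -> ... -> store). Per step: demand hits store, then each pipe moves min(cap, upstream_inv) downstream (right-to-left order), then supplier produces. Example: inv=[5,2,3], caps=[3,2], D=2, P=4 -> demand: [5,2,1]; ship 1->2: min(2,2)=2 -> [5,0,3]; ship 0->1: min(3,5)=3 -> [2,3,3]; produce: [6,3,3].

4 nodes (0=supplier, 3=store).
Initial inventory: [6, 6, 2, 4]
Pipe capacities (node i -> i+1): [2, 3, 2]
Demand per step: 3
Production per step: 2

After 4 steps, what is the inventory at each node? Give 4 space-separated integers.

Step 1: demand=3,sold=3 ship[2->3]=2 ship[1->2]=3 ship[0->1]=2 prod=2 -> inv=[6 5 3 3]
Step 2: demand=3,sold=3 ship[2->3]=2 ship[1->2]=3 ship[0->1]=2 prod=2 -> inv=[6 4 4 2]
Step 3: demand=3,sold=2 ship[2->3]=2 ship[1->2]=3 ship[0->1]=2 prod=2 -> inv=[6 3 5 2]
Step 4: demand=3,sold=2 ship[2->3]=2 ship[1->2]=3 ship[0->1]=2 prod=2 -> inv=[6 2 6 2]

6 2 6 2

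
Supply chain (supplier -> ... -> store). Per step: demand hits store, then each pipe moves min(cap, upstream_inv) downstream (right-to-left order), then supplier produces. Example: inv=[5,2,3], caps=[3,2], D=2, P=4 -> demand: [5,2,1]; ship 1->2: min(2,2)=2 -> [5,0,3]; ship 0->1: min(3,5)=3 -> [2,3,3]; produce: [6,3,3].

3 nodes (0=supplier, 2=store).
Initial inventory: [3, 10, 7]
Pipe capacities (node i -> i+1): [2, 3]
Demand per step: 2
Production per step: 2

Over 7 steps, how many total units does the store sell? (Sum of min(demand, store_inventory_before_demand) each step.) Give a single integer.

Answer: 14

Derivation:
Step 1: sold=2 (running total=2) -> [3 9 8]
Step 2: sold=2 (running total=4) -> [3 8 9]
Step 3: sold=2 (running total=6) -> [3 7 10]
Step 4: sold=2 (running total=8) -> [3 6 11]
Step 5: sold=2 (running total=10) -> [3 5 12]
Step 6: sold=2 (running total=12) -> [3 4 13]
Step 7: sold=2 (running total=14) -> [3 3 14]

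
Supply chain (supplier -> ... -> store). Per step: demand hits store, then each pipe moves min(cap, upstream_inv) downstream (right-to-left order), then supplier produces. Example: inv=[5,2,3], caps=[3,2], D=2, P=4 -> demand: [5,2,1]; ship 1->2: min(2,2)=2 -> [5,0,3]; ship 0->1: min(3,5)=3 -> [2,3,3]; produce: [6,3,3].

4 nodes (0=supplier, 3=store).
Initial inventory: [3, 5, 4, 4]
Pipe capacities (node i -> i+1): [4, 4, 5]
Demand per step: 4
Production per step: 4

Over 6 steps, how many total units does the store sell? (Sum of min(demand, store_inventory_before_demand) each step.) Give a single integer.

Step 1: sold=4 (running total=4) -> [4 4 4 4]
Step 2: sold=4 (running total=8) -> [4 4 4 4]
Step 3: sold=4 (running total=12) -> [4 4 4 4]
Step 4: sold=4 (running total=16) -> [4 4 4 4]
Step 5: sold=4 (running total=20) -> [4 4 4 4]
Step 6: sold=4 (running total=24) -> [4 4 4 4]

Answer: 24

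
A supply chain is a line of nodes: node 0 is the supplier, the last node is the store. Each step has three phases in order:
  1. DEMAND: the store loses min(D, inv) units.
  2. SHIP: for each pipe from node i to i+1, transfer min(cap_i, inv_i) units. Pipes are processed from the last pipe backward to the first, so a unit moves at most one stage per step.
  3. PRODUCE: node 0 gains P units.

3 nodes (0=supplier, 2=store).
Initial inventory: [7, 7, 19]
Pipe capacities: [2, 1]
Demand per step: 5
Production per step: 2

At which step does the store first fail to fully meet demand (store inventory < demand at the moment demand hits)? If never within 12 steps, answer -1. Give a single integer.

Step 1: demand=5,sold=5 ship[1->2]=1 ship[0->1]=2 prod=2 -> [7 8 15]
Step 2: demand=5,sold=5 ship[1->2]=1 ship[0->1]=2 prod=2 -> [7 9 11]
Step 3: demand=5,sold=5 ship[1->2]=1 ship[0->1]=2 prod=2 -> [7 10 7]
Step 4: demand=5,sold=5 ship[1->2]=1 ship[0->1]=2 prod=2 -> [7 11 3]
Step 5: demand=5,sold=3 ship[1->2]=1 ship[0->1]=2 prod=2 -> [7 12 1]
Step 6: demand=5,sold=1 ship[1->2]=1 ship[0->1]=2 prod=2 -> [7 13 1]
Step 7: demand=5,sold=1 ship[1->2]=1 ship[0->1]=2 prod=2 -> [7 14 1]
Step 8: demand=5,sold=1 ship[1->2]=1 ship[0->1]=2 prod=2 -> [7 15 1]
Step 9: demand=5,sold=1 ship[1->2]=1 ship[0->1]=2 prod=2 -> [7 16 1]
Step 10: demand=5,sold=1 ship[1->2]=1 ship[0->1]=2 prod=2 -> [7 17 1]
Step 11: demand=5,sold=1 ship[1->2]=1 ship[0->1]=2 prod=2 -> [7 18 1]
Step 12: demand=5,sold=1 ship[1->2]=1 ship[0->1]=2 prod=2 -> [7 19 1]
First stockout at step 5

5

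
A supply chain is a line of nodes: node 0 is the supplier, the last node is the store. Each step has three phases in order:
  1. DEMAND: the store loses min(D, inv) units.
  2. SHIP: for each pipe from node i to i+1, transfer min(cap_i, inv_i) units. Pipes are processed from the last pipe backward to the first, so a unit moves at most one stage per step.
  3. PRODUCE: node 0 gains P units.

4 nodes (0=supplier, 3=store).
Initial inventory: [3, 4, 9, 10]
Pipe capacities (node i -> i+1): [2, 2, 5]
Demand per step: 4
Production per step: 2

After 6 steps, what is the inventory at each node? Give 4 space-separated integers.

Step 1: demand=4,sold=4 ship[2->3]=5 ship[1->2]=2 ship[0->1]=2 prod=2 -> inv=[3 4 6 11]
Step 2: demand=4,sold=4 ship[2->3]=5 ship[1->2]=2 ship[0->1]=2 prod=2 -> inv=[3 4 3 12]
Step 3: demand=4,sold=4 ship[2->3]=3 ship[1->2]=2 ship[0->1]=2 prod=2 -> inv=[3 4 2 11]
Step 4: demand=4,sold=4 ship[2->3]=2 ship[1->2]=2 ship[0->1]=2 prod=2 -> inv=[3 4 2 9]
Step 5: demand=4,sold=4 ship[2->3]=2 ship[1->2]=2 ship[0->1]=2 prod=2 -> inv=[3 4 2 7]
Step 6: demand=4,sold=4 ship[2->3]=2 ship[1->2]=2 ship[0->1]=2 prod=2 -> inv=[3 4 2 5]

3 4 2 5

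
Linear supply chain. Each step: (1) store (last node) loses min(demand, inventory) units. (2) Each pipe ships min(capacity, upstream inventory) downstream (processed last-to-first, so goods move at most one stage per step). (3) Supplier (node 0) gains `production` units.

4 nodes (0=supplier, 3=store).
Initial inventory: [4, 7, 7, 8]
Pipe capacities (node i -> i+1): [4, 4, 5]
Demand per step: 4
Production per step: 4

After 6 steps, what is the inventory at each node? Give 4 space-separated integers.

Step 1: demand=4,sold=4 ship[2->3]=5 ship[1->2]=4 ship[0->1]=4 prod=4 -> inv=[4 7 6 9]
Step 2: demand=4,sold=4 ship[2->3]=5 ship[1->2]=4 ship[0->1]=4 prod=4 -> inv=[4 7 5 10]
Step 3: demand=4,sold=4 ship[2->3]=5 ship[1->2]=4 ship[0->1]=4 prod=4 -> inv=[4 7 4 11]
Step 4: demand=4,sold=4 ship[2->3]=4 ship[1->2]=4 ship[0->1]=4 prod=4 -> inv=[4 7 4 11]
Step 5: demand=4,sold=4 ship[2->3]=4 ship[1->2]=4 ship[0->1]=4 prod=4 -> inv=[4 7 4 11]
Step 6: demand=4,sold=4 ship[2->3]=4 ship[1->2]=4 ship[0->1]=4 prod=4 -> inv=[4 7 4 11]

4 7 4 11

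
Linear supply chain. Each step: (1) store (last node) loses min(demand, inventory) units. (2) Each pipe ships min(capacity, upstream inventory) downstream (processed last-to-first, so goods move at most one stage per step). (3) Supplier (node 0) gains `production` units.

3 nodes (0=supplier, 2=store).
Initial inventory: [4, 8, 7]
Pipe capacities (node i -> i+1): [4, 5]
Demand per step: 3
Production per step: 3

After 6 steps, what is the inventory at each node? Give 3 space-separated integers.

Step 1: demand=3,sold=3 ship[1->2]=5 ship[0->1]=4 prod=3 -> inv=[3 7 9]
Step 2: demand=3,sold=3 ship[1->2]=5 ship[0->1]=3 prod=3 -> inv=[3 5 11]
Step 3: demand=3,sold=3 ship[1->2]=5 ship[0->1]=3 prod=3 -> inv=[3 3 13]
Step 4: demand=3,sold=3 ship[1->2]=3 ship[0->1]=3 prod=3 -> inv=[3 3 13]
Step 5: demand=3,sold=3 ship[1->2]=3 ship[0->1]=3 prod=3 -> inv=[3 3 13]
Step 6: demand=3,sold=3 ship[1->2]=3 ship[0->1]=3 prod=3 -> inv=[3 3 13]

3 3 13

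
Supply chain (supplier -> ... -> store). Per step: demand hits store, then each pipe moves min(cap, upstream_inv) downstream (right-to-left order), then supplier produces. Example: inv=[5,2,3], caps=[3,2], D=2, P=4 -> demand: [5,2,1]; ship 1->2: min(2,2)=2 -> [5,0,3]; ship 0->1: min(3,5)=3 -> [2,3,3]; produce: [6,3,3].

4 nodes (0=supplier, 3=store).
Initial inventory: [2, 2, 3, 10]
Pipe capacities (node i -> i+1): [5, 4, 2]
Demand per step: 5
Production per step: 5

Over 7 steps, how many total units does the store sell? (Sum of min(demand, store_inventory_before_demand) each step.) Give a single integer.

Step 1: sold=5 (running total=5) -> [5 2 3 7]
Step 2: sold=5 (running total=10) -> [5 5 3 4]
Step 3: sold=4 (running total=14) -> [5 6 5 2]
Step 4: sold=2 (running total=16) -> [5 7 7 2]
Step 5: sold=2 (running total=18) -> [5 8 9 2]
Step 6: sold=2 (running total=20) -> [5 9 11 2]
Step 7: sold=2 (running total=22) -> [5 10 13 2]

Answer: 22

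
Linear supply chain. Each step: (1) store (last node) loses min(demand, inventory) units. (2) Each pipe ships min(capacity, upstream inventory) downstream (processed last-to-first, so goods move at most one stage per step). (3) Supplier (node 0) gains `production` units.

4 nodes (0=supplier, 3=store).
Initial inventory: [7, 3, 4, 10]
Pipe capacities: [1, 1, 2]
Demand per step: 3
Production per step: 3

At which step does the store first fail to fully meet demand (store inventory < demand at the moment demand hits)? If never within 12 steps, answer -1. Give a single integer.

Step 1: demand=3,sold=3 ship[2->3]=2 ship[1->2]=1 ship[0->1]=1 prod=3 -> [9 3 3 9]
Step 2: demand=3,sold=3 ship[2->3]=2 ship[1->2]=1 ship[0->1]=1 prod=3 -> [11 3 2 8]
Step 3: demand=3,sold=3 ship[2->3]=2 ship[1->2]=1 ship[0->1]=1 prod=3 -> [13 3 1 7]
Step 4: demand=3,sold=3 ship[2->3]=1 ship[1->2]=1 ship[0->1]=1 prod=3 -> [15 3 1 5]
Step 5: demand=3,sold=3 ship[2->3]=1 ship[1->2]=1 ship[0->1]=1 prod=3 -> [17 3 1 3]
Step 6: demand=3,sold=3 ship[2->3]=1 ship[1->2]=1 ship[0->1]=1 prod=3 -> [19 3 1 1]
Step 7: demand=3,sold=1 ship[2->3]=1 ship[1->2]=1 ship[0->1]=1 prod=3 -> [21 3 1 1]
Step 8: demand=3,sold=1 ship[2->3]=1 ship[1->2]=1 ship[0->1]=1 prod=3 -> [23 3 1 1]
Step 9: demand=3,sold=1 ship[2->3]=1 ship[1->2]=1 ship[0->1]=1 prod=3 -> [25 3 1 1]
Step 10: demand=3,sold=1 ship[2->3]=1 ship[1->2]=1 ship[0->1]=1 prod=3 -> [27 3 1 1]
Step 11: demand=3,sold=1 ship[2->3]=1 ship[1->2]=1 ship[0->1]=1 prod=3 -> [29 3 1 1]
Step 12: demand=3,sold=1 ship[2->3]=1 ship[1->2]=1 ship[0->1]=1 prod=3 -> [31 3 1 1]
First stockout at step 7

7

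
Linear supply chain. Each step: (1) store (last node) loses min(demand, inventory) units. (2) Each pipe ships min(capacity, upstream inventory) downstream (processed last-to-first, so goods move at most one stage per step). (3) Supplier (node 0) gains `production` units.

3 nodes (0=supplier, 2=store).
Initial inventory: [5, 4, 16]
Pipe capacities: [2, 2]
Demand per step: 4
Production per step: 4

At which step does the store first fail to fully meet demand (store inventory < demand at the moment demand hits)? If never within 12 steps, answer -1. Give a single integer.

Step 1: demand=4,sold=4 ship[1->2]=2 ship[0->1]=2 prod=4 -> [7 4 14]
Step 2: demand=4,sold=4 ship[1->2]=2 ship[0->1]=2 prod=4 -> [9 4 12]
Step 3: demand=4,sold=4 ship[1->2]=2 ship[0->1]=2 prod=4 -> [11 4 10]
Step 4: demand=4,sold=4 ship[1->2]=2 ship[0->1]=2 prod=4 -> [13 4 8]
Step 5: demand=4,sold=4 ship[1->2]=2 ship[0->1]=2 prod=4 -> [15 4 6]
Step 6: demand=4,sold=4 ship[1->2]=2 ship[0->1]=2 prod=4 -> [17 4 4]
Step 7: demand=4,sold=4 ship[1->2]=2 ship[0->1]=2 prod=4 -> [19 4 2]
Step 8: demand=4,sold=2 ship[1->2]=2 ship[0->1]=2 prod=4 -> [21 4 2]
Step 9: demand=4,sold=2 ship[1->2]=2 ship[0->1]=2 prod=4 -> [23 4 2]
Step 10: demand=4,sold=2 ship[1->2]=2 ship[0->1]=2 prod=4 -> [25 4 2]
Step 11: demand=4,sold=2 ship[1->2]=2 ship[0->1]=2 prod=4 -> [27 4 2]
Step 12: demand=4,sold=2 ship[1->2]=2 ship[0->1]=2 prod=4 -> [29 4 2]
First stockout at step 8

8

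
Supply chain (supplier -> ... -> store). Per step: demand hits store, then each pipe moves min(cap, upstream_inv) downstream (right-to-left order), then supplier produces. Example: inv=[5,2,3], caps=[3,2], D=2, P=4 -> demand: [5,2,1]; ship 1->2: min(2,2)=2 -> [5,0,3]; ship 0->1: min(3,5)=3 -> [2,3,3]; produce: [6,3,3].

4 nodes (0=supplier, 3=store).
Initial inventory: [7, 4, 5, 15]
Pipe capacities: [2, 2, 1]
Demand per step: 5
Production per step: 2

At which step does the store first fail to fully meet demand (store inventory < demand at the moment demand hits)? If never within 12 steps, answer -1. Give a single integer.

Step 1: demand=5,sold=5 ship[2->3]=1 ship[1->2]=2 ship[0->1]=2 prod=2 -> [7 4 6 11]
Step 2: demand=5,sold=5 ship[2->3]=1 ship[1->2]=2 ship[0->1]=2 prod=2 -> [7 4 7 7]
Step 3: demand=5,sold=5 ship[2->3]=1 ship[1->2]=2 ship[0->1]=2 prod=2 -> [7 4 8 3]
Step 4: demand=5,sold=3 ship[2->3]=1 ship[1->2]=2 ship[0->1]=2 prod=2 -> [7 4 9 1]
Step 5: demand=5,sold=1 ship[2->3]=1 ship[1->2]=2 ship[0->1]=2 prod=2 -> [7 4 10 1]
Step 6: demand=5,sold=1 ship[2->3]=1 ship[1->2]=2 ship[0->1]=2 prod=2 -> [7 4 11 1]
Step 7: demand=5,sold=1 ship[2->3]=1 ship[1->2]=2 ship[0->1]=2 prod=2 -> [7 4 12 1]
Step 8: demand=5,sold=1 ship[2->3]=1 ship[1->2]=2 ship[0->1]=2 prod=2 -> [7 4 13 1]
Step 9: demand=5,sold=1 ship[2->3]=1 ship[1->2]=2 ship[0->1]=2 prod=2 -> [7 4 14 1]
Step 10: demand=5,sold=1 ship[2->3]=1 ship[1->2]=2 ship[0->1]=2 prod=2 -> [7 4 15 1]
Step 11: demand=5,sold=1 ship[2->3]=1 ship[1->2]=2 ship[0->1]=2 prod=2 -> [7 4 16 1]
Step 12: demand=5,sold=1 ship[2->3]=1 ship[1->2]=2 ship[0->1]=2 prod=2 -> [7 4 17 1]
First stockout at step 4

4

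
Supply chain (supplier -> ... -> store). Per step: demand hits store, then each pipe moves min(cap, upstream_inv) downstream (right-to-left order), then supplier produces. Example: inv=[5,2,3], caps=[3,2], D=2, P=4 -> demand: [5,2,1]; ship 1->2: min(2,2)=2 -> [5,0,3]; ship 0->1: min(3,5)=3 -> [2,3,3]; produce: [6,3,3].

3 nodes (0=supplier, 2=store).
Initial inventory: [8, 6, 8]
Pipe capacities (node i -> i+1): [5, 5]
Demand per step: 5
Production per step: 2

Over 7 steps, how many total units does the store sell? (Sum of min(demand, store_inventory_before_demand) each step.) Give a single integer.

Answer: 30

Derivation:
Step 1: sold=5 (running total=5) -> [5 6 8]
Step 2: sold=5 (running total=10) -> [2 6 8]
Step 3: sold=5 (running total=15) -> [2 3 8]
Step 4: sold=5 (running total=20) -> [2 2 6]
Step 5: sold=5 (running total=25) -> [2 2 3]
Step 6: sold=3 (running total=28) -> [2 2 2]
Step 7: sold=2 (running total=30) -> [2 2 2]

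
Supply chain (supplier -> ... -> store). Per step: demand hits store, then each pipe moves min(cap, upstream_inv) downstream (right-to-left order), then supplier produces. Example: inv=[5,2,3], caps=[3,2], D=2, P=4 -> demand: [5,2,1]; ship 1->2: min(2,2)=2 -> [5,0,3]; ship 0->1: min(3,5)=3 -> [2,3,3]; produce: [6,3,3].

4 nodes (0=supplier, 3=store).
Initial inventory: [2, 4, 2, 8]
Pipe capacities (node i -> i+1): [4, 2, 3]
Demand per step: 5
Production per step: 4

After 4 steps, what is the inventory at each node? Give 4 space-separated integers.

Step 1: demand=5,sold=5 ship[2->3]=2 ship[1->2]=2 ship[0->1]=2 prod=4 -> inv=[4 4 2 5]
Step 2: demand=5,sold=5 ship[2->3]=2 ship[1->2]=2 ship[0->1]=4 prod=4 -> inv=[4 6 2 2]
Step 3: demand=5,sold=2 ship[2->3]=2 ship[1->2]=2 ship[0->1]=4 prod=4 -> inv=[4 8 2 2]
Step 4: demand=5,sold=2 ship[2->3]=2 ship[1->2]=2 ship[0->1]=4 prod=4 -> inv=[4 10 2 2]

4 10 2 2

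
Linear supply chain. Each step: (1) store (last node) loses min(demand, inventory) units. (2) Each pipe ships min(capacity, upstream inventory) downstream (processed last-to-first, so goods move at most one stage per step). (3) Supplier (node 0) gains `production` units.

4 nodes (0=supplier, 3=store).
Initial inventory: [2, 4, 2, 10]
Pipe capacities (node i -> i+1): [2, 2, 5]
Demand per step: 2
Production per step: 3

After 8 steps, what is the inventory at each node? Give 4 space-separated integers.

Step 1: demand=2,sold=2 ship[2->3]=2 ship[1->2]=2 ship[0->1]=2 prod=3 -> inv=[3 4 2 10]
Step 2: demand=2,sold=2 ship[2->3]=2 ship[1->2]=2 ship[0->1]=2 prod=3 -> inv=[4 4 2 10]
Step 3: demand=2,sold=2 ship[2->3]=2 ship[1->2]=2 ship[0->1]=2 prod=3 -> inv=[5 4 2 10]
Step 4: demand=2,sold=2 ship[2->3]=2 ship[1->2]=2 ship[0->1]=2 prod=3 -> inv=[6 4 2 10]
Step 5: demand=2,sold=2 ship[2->3]=2 ship[1->2]=2 ship[0->1]=2 prod=3 -> inv=[7 4 2 10]
Step 6: demand=2,sold=2 ship[2->3]=2 ship[1->2]=2 ship[0->1]=2 prod=3 -> inv=[8 4 2 10]
Step 7: demand=2,sold=2 ship[2->3]=2 ship[1->2]=2 ship[0->1]=2 prod=3 -> inv=[9 4 2 10]
Step 8: demand=2,sold=2 ship[2->3]=2 ship[1->2]=2 ship[0->1]=2 prod=3 -> inv=[10 4 2 10]

10 4 2 10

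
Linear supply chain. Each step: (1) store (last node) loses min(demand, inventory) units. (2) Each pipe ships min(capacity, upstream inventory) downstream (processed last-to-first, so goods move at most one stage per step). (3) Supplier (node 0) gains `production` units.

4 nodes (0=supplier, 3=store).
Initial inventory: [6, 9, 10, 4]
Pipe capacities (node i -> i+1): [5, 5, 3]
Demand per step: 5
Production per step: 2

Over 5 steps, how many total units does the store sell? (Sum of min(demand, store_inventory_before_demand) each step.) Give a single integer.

Step 1: sold=4 (running total=4) -> [3 9 12 3]
Step 2: sold=3 (running total=7) -> [2 7 14 3]
Step 3: sold=3 (running total=10) -> [2 4 16 3]
Step 4: sold=3 (running total=13) -> [2 2 17 3]
Step 5: sold=3 (running total=16) -> [2 2 16 3]

Answer: 16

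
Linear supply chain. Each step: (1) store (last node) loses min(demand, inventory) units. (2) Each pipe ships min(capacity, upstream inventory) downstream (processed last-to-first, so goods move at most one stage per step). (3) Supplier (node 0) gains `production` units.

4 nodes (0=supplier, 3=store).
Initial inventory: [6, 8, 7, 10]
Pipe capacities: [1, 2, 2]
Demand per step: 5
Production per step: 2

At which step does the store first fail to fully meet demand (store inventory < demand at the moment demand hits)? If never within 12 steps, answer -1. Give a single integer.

Step 1: demand=5,sold=5 ship[2->3]=2 ship[1->2]=2 ship[0->1]=1 prod=2 -> [7 7 7 7]
Step 2: demand=5,sold=5 ship[2->3]=2 ship[1->2]=2 ship[0->1]=1 prod=2 -> [8 6 7 4]
Step 3: demand=5,sold=4 ship[2->3]=2 ship[1->2]=2 ship[0->1]=1 prod=2 -> [9 5 7 2]
Step 4: demand=5,sold=2 ship[2->3]=2 ship[1->2]=2 ship[0->1]=1 prod=2 -> [10 4 7 2]
Step 5: demand=5,sold=2 ship[2->3]=2 ship[1->2]=2 ship[0->1]=1 prod=2 -> [11 3 7 2]
Step 6: demand=5,sold=2 ship[2->3]=2 ship[1->2]=2 ship[0->1]=1 prod=2 -> [12 2 7 2]
Step 7: demand=5,sold=2 ship[2->3]=2 ship[1->2]=2 ship[0->1]=1 prod=2 -> [13 1 7 2]
Step 8: demand=5,sold=2 ship[2->3]=2 ship[1->2]=1 ship[0->1]=1 prod=2 -> [14 1 6 2]
Step 9: demand=5,sold=2 ship[2->3]=2 ship[1->2]=1 ship[0->1]=1 prod=2 -> [15 1 5 2]
Step 10: demand=5,sold=2 ship[2->3]=2 ship[1->2]=1 ship[0->1]=1 prod=2 -> [16 1 4 2]
Step 11: demand=5,sold=2 ship[2->3]=2 ship[1->2]=1 ship[0->1]=1 prod=2 -> [17 1 3 2]
Step 12: demand=5,sold=2 ship[2->3]=2 ship[1->2]=1 ship[0->1]=1 prod=2 -> [18 1 2 2]
First stockout at step 3

3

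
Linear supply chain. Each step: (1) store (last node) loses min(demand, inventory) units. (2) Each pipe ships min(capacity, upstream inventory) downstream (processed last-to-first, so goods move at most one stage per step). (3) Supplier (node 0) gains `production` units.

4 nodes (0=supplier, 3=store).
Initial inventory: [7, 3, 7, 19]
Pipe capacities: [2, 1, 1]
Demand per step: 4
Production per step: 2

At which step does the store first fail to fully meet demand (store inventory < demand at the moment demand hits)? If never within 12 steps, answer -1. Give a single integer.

Step 1: demand=4,sold=4 ship[2->3]=1 ship[1->2]=1 ship[0->1]=2 prod=2 -> [7 4 7 16]
Step 2: demand=4,sold=4 ship[2->3]=1 ship[1->2]=1 ship[0->1]=2 prod=2 -> [7 5 7 13]
Step 3: demand=4,sold=4 ship[2->3]=1 ship[1->2]=1 ship[0->1]=2 prod=2 -> [7 6 7 10]
Step 4: demand=4,sold=4 ship[2->3]=1 ship[1->2]=1 ship[0->1]=2 prod=2 -> [7 7 7 7]
Step 5: demand=4,sold=4 ship[2->3]=1 ship[1->2]=1 ship[0->1]=2 prod=2 -> [7 8 7 4]
Step 6: demand=4,sold=4 ship[2->3]=1 ship[1->2]=1 ship[0->1]=2 prod=2 -> [7 9 7 1]
Step 7: demand=4,sold=1 ship[2->3]=1 ship[1->2]=1 ship[0->1]=2 prod=2 -> [7 10 7 1]
Step 8: demand=4,sold=1 ship[2->3]=1 ship[1->2]=1 ship[0->1]=2 prod=2 -> [7 11 7 1]
Step 9: demand=4,sold=1 ship[2->3]=1 ship[1->2]=1 ship[0->1]=2 prod=2 -> [7 12 7 1]
Step 10: demand=4,sold=1 ship[2->3]=1 ship[1->2]=1 ship[0->1]=2 prod=2 -> [7 13 7 1]
Step 11: demand=4,sold=1 ship[2->3]=1 ship[1->2]=1 ship[0->1]=2 prod=2 -> [7 14 7 1]
Step 12: demand=4,sold=1 ship[2->3]=1 ship[1->2]=1 ship[0->1]=2 prod=2 -> [7 15 7 1]
First stockout at step 7

7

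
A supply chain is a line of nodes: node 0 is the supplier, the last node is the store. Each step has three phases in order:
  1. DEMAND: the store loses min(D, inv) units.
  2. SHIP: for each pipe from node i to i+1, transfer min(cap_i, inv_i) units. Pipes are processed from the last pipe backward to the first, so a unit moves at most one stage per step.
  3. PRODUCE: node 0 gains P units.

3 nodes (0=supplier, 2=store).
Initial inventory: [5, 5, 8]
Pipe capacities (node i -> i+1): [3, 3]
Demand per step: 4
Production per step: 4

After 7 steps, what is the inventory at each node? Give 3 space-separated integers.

Step 1: demand=4,sold=4 ship[1->2]=3 ship[0->1]=3 prod=4 -> inv=[6 5 7]
Step 2: demand=4,sold=4 ship[1->2]=3 ship[0->1]=3 prod=4 -> inv=[7 5 6]
Step 3: demand=4,sold=4 ship[1->2]=3 ship[0->1]=3 prod=4 -> inv=[8 5 5]
Step 4: demand=4,sold=4 ship[1->2]=3 ship[0->1]=3 prod=4 -> inv=[9 5 4]
Step 5: demand=4,sold=4 ship[1->2]=3 ship[0->1]=3 prod=4 -> inv=[10 5 3]
Step 6: demand=4,sold=3 ship[1->2]=3 ship[0->1]=3 prod=4 -> inv=[11 5 3]
Step 7: demand=4,sold=3 ship[1->2]=3 ship[0->1]=3 prod=4 -> inv=[12 5 3]

12 5 3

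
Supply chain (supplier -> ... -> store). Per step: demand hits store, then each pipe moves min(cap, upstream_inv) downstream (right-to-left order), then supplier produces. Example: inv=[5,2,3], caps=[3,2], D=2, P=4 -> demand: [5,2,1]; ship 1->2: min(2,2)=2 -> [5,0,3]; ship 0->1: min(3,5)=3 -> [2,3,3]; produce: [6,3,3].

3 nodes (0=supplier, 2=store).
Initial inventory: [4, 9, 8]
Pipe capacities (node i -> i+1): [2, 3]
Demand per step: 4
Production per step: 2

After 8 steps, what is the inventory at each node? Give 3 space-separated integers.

Step 1: demand=4,sold=4 ship[1->2]=3 ship[0->1]=2 prod=2 -> inv=[4 8 7]
Step 2: demand=4,sold=4 ship[1->2]=3 ship[0->1]=2 prod=2 -> inv=[4 7 6]
Step 3: demand=4,sold=4 ship[1->2]=3 ship[0->1]=2 prod=2 -> inv=[4 6 5]
Step 4: demand=4,sold=4 ship[1->2]=3 ship[0->1]=2 prod=2 -> inv=[4 5 4]
Step 5: demand=4,sold=4 ship[1->2]=3 ship[0->1]=2 prod=2 -> inv=[4 4 3]
Step 6: demand=4,sold=3 ship[1->2]=3 ship[0->1]=2 prod=2 -> inv=[4 3 3]
Step 7: demand=4,sold=3 ship[1->2]=3 ship[0->1]=2 prod=2 -> inv=[4 2 3]
Step 8: demand=4,sold=3 ship[1->2]=2 ship[0->1]=2 prod=2 -> inv=[4 2 2]

4 2 2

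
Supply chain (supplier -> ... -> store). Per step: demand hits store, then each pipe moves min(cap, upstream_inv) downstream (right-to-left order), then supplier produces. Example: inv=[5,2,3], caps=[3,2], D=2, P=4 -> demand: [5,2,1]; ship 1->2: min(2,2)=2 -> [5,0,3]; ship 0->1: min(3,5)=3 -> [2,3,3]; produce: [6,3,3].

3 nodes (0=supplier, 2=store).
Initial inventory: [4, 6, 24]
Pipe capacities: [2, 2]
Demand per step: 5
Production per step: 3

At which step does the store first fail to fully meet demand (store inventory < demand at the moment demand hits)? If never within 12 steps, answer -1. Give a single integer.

Step 1: demand=5,sold=5 ship[1->2]=2 ship[0->1]=2 prod=3 -> [5 6 21]
Step 2: demand=5,sold=5 ship[1->2]=2 ship[0->1]=2 prod=3 -> [6 6 18]
Step 3: demand=5,sold=5 ship[1->2]=2 ship[0->1]=2 prod=3 -> [7 6 15]
Step 4: demand=5,sold=5 ship[1->2]=2 ship[0->1]=2 prod=3 -> [8 6 12]
Step 5: demand=5,sold=5 ship[1->2]=2 ship[0->1]=2 prod=3 -> [9 6 9]
Step 6: demand=5,sold=5 ship[1->2]=2 ship[0->1]=2 prod=3 -> [10 6 6]
Step 7: demand=5,sold=5 ship[1->2]=2 ship[0->1]=2 prod=3 -> [11 6 3]
Step 8: demand=5,sold=3 ship[1->2]=2 ship[0->1]=2 prod=3 -> [12 6 2]
Step 9: demand=5,sold=2 ship[1->2]=2 ship[0->1]=2 prod=3 -> [13 6 2]
Step 10: demand=5,sold=2 ship[1->2]=2 ship[0->1]=2 prod=3 -> [14 6 2]
Step 11: demand=5,sold=2 ship[1->2]=2 ship[0->1]=2 prod=3 -> [15 6 2]
Step 12: demand=5,sold=2 ship[1->2]=2 ship[0->1]=2 prod=3 -> [16 6 2]
First stockout at step 8

8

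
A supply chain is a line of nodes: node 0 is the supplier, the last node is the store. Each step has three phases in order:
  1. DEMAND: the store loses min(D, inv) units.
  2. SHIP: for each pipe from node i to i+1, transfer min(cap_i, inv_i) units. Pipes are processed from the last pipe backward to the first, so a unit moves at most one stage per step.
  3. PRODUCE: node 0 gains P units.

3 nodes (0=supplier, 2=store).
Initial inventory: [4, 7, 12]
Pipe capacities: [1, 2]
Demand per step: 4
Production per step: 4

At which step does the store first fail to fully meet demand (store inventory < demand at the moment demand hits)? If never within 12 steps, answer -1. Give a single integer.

Step 1: demand=4,sold=4 ship[1->2]=2 ship[0->1]=1 prod=4 -> [7 6 10]
Step 2: demand=4,sold=4 ship[1->2]=2 ship[0->1]=1 prod=4 -> [10 5 8]
Step 3: demand=4,sold=4 ship[1->2]=2 ship[0->1]=1 prod=4 -> [13 4 6]
Step 4: demand=4,sold=4 ship[1->2]=2 ship[0->1]=1 prod=4 -> [16 3 4]
Step 5: demand=4,sold=4 ship[1->2]=2 ship[0->1]=1 prod=4 -> [19 2 2]
Step 6: demand=4,sold=2 ship[1->2]=2 ship[0->1]=1 prod=4 -> [22 1 2]
Step 7: demand=4,sold=2 ship[1->2]=1 ship[0->1]=1 prod=4 -> [25 1 1]
Step 8: demand=4,sold=1 ship[1->2]=1 ship[0->1]=1 prod=4 -> [28 1 1]
Step 9: demand=4,sold=1 ship[1->2]=1 ship[0->1]=1 prod=4 -> [31 1 1]
Step 10: demand=4,sold=1 ship[1->2]=1 ship[0->1]=1 prod=4 -> [34 1 1]
Step 11: demand=4,sold=1 ship[1->2]=1 ship[0->1]=1 prod=4 -> [37 1 1]
Step 12: demand=4,sold=1 ship[1->2]=1 ship[0->1]=1 prod=4 -> [40 1 1]
First stockout at step 6

6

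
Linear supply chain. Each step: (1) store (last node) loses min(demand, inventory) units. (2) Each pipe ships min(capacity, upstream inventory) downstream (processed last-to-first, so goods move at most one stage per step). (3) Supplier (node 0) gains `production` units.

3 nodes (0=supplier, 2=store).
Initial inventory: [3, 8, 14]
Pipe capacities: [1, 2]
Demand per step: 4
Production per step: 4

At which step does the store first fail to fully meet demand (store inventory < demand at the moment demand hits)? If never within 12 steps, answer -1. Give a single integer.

Step 1: demand=4,sold=4 ship[1->2]=2 ship[0->1]=1 prod=4 -> [6 7 12]
Step 2: demand=4,sold=4 ship[1->2]=2 ship[0->1]=1 prod=4 -> [9 6 10]
Step 3: demand=4,sold=4 ship[1->2]=2 ship[0->1]=1 prod=4 -> [12 5 8]
Step 4: demand=4,sold=4 ship[1->2]=2 ship[0->1]=1 prod=4 -> [15 4 6]
Step 5: demand=4,sold=4 ship[1->2]=2 ship[0->1]=1 prod=4 -> [18 3 4]
Step 6: demand=4,sold=4 ship[1->2]=2 ship[0->1]=1 prod=4 -> [21 2 2]
Step 7: demand=4,sold=2 ship[1->2]=2 ship[0->1]=1 prod=4 -> [24 1 2]
Step 8: demand=4,sold=2 ship[1->2]=1 ship[0->1]=1 prod=4 -> [27 1 1]
Step 9: demand=4,sold=1 ship[1->2]=1 ship[0->1]=1 prod=4 -> [30 1 1]
Step 10: demand=4,sold=1 ship[1->2]=1 ship[0->1]=1 prod=4 -> [33 1 1]
Step 11: demand=4,sold=1 ship[1->2]=1 ship[0->1]=1 prod=4 -> [36 1 1]
Step 12: demand=4,sold=1 ship[1->2]=1 ship[0->1]=1 prod=4 -> [39 1 1]
First stockout at step 7

7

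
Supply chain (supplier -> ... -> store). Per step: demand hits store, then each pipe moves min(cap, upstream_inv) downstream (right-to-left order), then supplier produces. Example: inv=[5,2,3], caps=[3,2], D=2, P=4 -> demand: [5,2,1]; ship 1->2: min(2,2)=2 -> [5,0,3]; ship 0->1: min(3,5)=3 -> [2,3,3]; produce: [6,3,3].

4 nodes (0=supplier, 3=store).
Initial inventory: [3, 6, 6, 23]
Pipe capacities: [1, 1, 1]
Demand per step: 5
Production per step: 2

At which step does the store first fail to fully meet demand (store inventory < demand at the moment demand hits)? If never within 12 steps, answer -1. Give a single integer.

Step 1: demand=5,sold=5 ship[2->3]=1 ship[1->2]=1 ship[0->1]=1 prod=2 -> [4 6 6 19]
Step 2: demand=5,sold=5 ship[2->3]=1 ship[1->2]=1 ship[0->1]=1 prod=2 -> [5 6 6 15]
Step 3: demand=5,sold=5 ship[2->3]=1 ship[1->2]=1 ship[0->1]=1 prod=2 -> [6 6 6 11]
Step 4: demand=5,sold=5 ship[2->3]=1 ship[1->2]=1 ship[0->1]=1 prod=2 -> [7 6 6 7]
Step 5: demand=5,sold=5 ship[2->3]=1 ship[1->2]=1 ship[0->1]=1 prod=2 -> [8 6 6 3]
Step 6: demand=5,sold=3 ship[2->3]=1 ship[1->2]=1 ship[0->1]=1 prod=2 -> [9 6 6 1]
Step 7: demand=5,sold=1 ship[2->3]=1 ship[1->2]=1 ship[0->1]=1 prod=2 -> [10 6 6 1]
Step 8: demand=5,sold=1 ship[2->3]=1 ship[1->2]=1 ship[0->1]=1 prod=2 -> [11 6 6 1]
Step 9: demand=5,sold=1 ship[2->3]=1 ship[1->2]=1 ship[0->1]=1 prod=2 -> [12 6 6 1]
Step 10: demand=5,sold=1 ship[2->3]=1 ship[1->2]=1 ship[0->1]=1 prod=2 -> [13 6 6 1]
Step 11: demand=5,sold=1 ship[2->3]=1 ship[1->2]=1 ship[0->1]=1 prod=2 -> [14 6 6 1]
Step 12: demand=5,sold=1 ship[2->3]=1 ship[1->2]=1 ship[0->1]=1 prod=2 -> [15 6 6 1]
First stockout at step 6

6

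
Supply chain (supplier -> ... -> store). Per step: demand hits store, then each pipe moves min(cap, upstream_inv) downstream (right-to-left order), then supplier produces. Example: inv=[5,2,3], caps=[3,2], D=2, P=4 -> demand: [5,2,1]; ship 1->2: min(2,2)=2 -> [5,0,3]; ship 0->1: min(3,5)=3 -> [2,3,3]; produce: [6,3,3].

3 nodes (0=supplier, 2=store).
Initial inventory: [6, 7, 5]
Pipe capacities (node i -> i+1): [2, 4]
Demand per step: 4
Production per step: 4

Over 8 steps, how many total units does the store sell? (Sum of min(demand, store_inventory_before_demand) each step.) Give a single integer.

Step 1: sold=4 (running total=4) -> [8 5 5]
Step 2: sold=4 (running total=8) -> [10 3 5]
Step 3: sold=4 (running total=12) -> [12 2 4]
Step 4: sold=4 (running total=16) -> [14 2 2]
Step 5: sold=2 (running total=18) -> [16 2 2]
Step 6: sold=2 (running total=20) -> [18 2 2]
Step 7: sold=2 (running total=22) -> [20 2 2]
Step 8: sold=2 (running total=24) -> [22 2 2]

Answer: 24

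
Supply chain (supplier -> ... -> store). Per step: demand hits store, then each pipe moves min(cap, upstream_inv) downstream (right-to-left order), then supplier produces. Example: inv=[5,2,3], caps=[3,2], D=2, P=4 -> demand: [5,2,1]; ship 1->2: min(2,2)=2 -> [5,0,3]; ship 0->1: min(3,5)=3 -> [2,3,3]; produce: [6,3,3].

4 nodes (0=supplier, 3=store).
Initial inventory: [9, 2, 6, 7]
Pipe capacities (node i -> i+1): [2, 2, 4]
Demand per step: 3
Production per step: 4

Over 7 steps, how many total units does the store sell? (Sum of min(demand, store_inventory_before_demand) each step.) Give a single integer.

Answer: 21

Derivation:
Step 1: sold=3 (running total=3) -> [11 2 4 8]
Step 2: sold=3 (running total=6) -> [13 2 2 9]
Step 3: sold=3 (running total=9) -> [15 2 2 8]
Step 4: sold=3 (running total=12) -> [17 2 2 7]
Step 5: sold=3 (running total=15) -> [19 2 2 6]
Step 6: sold=3 (running total=18) -> [21 2 2 5]
Step 7: sold=3 (running total=21) -> [23 2 2 4]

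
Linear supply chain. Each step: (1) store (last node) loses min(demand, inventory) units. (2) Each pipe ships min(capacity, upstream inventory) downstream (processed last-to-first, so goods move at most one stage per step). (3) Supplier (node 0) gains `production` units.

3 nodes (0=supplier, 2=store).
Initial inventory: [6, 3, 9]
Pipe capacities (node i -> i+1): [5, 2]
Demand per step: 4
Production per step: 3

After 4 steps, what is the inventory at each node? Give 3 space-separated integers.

Step 1: demand=4,sold=4 ship[1->2]=2 ship[0->1]=5 prod=3 -> inv=[4 6 7]
Step 2: demand=4,sold=4 ship[1->2]=2 ship[0->1]=4 prod=3 -> inv=[3 8 5]
Step 3: demand=4,sold=4 ship[1->2]=2 ship[0->1]=3 prod=3 -> inv=[3 9 3]
Step 4: demand=4,sold=3 ship[1->2]=2 ship[0->1]=3 prod=3 -> inv=[3 10 2]

3 10 2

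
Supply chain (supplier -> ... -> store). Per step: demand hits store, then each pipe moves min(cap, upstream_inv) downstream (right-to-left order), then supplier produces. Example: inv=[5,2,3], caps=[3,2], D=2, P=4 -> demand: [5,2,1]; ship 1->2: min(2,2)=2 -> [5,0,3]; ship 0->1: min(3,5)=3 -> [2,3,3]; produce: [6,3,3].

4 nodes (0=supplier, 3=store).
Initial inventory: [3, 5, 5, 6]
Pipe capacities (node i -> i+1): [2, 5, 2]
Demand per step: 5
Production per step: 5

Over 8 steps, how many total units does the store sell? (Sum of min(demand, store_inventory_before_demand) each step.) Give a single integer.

Step 1: sold=5 (running total=5) -> [6 2 8 3]
Step 2: sold=3 (running total=8) -> [9 2 8 2]
Step 3: sold=2 (running total=10) -> [12 2 8 2]
Step 4: sold=2 (running total=12) -> [15 2 8 2]
Step 5: sold=2 (running total=14) -> [18 2 8 2]
Step 6: sold=2 (running total=16) -> [21 2 8 2]
Step 7: sold=2 (running total=18) -> [24 2 8 2]
Step 8: sold=2 (running total=20) -> [27 2 8 2]

Answer: 20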